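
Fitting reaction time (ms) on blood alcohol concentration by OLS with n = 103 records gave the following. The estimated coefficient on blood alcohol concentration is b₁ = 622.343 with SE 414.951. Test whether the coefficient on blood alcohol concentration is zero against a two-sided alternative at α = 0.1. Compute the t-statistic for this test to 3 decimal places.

H₀: β₁ = 0 vs H₁: β₁ ≠ 0.
t = (b₁ − β₁⁰)/SE = 622.343 / 414.951 = 1.500.
df = n − 2 = 103 − 2 = 101.
Two-sided p ≈ 0.1368, which is ≥ 0.1, so fail to reject H₀.
The data do not give significant evidence of an association between blood alcohol concentration and reaction time.

t = 1.500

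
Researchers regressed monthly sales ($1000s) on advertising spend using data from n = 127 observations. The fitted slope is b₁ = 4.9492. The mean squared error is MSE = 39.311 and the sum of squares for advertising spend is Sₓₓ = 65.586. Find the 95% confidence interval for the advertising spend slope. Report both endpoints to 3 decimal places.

SE(b₁) = √(MSE/Sₓₓ) = √(39.311/65.586) = 0.774197.
df = n − 2 = 125.
t* = t_{0.025, 125} = 1.979124.
Margin = t* × SE = 1.979124 × 0.774197 = 1.53223.
CI: 4.9492 ± 1.53223 → (3.417, 6.481).
With 95% confidence, each one-unit increase in advertising spend is associated with a change of between 3.417 and 6.481 $1000s in monthly sales.

(3.417, 6.481)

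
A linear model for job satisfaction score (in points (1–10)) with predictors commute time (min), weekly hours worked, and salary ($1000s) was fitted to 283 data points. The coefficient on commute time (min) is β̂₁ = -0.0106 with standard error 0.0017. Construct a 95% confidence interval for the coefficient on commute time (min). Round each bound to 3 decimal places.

(-0.014, -0.007)

df = n − k − 1 = 283 − 3 − 1 = 279.
t* = t_{0.025, 279} = 1.968503.
Margin = t* × SE = 1.968503 × 0.0017 = 0.00335.
CI: -0.0106 ± 0.00335 → (-0.014, -0.007).
With 95% confidence, each one-unit increase in commute time (min) is associated with a change of between -0.014 and -0.007 points (1–10) in job satisfaction score, holding the other predictors fixed.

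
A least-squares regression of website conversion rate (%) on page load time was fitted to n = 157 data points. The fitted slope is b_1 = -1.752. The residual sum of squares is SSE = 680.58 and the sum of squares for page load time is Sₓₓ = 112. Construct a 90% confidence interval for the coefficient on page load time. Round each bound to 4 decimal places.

MSE = SSE/(n − 2) = 680.58/155 = 4.39084.
SE(b_1) = √(MSE/Sₓₓ) = √(4.39084/112) = 0.198.
df = n − 2 = 155.
t* = t_{0.05, 155} = 1.654744.
Margin = t* × SE = 1.654744 × 0.198 = 0.327639.
CI: -1.752 ± 0.327639 → (-2.0796, -1.4244).
With 90% confidence, each one-unit increase in page load time is associated with a change of between -2.0796 and -1.4244 % in website conversion rate.

(-2.0796, -1.4244)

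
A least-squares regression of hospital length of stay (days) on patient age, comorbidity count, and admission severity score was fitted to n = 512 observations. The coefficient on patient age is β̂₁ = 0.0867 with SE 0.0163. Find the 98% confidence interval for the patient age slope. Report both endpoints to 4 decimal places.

df = n − k − 1 = 512 − 3 − 1 = 508.
t* = t_{0.01, 508} = 2.333711.
Margin = t* × SE = 2.333711 × 0.0163 = 0.038039.
CI: 0.0867 ± 0.038039 → (0.0487, 0.1247).
With 98% confidence, each one-unit increase in patient age is associated with a change of between 0.0487 and 0.1247 days in hospital length of stay, holding the other predictors fixed.

(0.0487, 0.1247)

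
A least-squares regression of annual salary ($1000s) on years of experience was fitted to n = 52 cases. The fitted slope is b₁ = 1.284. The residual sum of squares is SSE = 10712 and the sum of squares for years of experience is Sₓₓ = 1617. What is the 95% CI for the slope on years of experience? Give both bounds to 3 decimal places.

MSE = SSE/(n − 2) = 10712/50 = 214.24.
SE(b₁) = √(MSE/Sₓₓ) = √(214.24/1617) = 0.363995.
df = n − 2 = 50.
t* = t_{0.025, 50} = 2.008559.
Margin = t* × SE = 2.008559 × 0.363995 = 0.73111.
CI: 1.284 ± 0.73111 → (0.553, 2.015).
With 95% confidence, each one-unit increase in years of experience is associated with a change of between 0.553 and 2.015 $1000s in annual salary.

(0.553, 2.015)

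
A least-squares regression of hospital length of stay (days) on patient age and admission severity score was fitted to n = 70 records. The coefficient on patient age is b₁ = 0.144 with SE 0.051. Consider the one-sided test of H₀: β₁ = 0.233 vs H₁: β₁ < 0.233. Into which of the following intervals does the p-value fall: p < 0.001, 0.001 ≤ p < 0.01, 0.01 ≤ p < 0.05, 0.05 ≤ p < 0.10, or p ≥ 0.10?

t = (0.144 − 0.233) / 0.051 = -1.745.
df = n − k − 1 = 70 − 2 − 1 = 67.
One-sided p = P(T_{67} < t) ≈ 0.0428.
So 0.01 ≤ p < 0.05.

0.01 ≤ p < 0.05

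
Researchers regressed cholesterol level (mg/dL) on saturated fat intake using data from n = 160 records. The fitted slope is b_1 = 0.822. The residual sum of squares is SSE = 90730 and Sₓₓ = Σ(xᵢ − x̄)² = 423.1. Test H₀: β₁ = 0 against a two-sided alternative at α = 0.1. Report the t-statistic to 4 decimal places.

MSE = SSE/(n − 2) = 90730/158 = 574.241.
SE(b_1) = √(MSE/Sₓₓ) = √(574.241/423.1) = 1.165.
t = 0.822 / 1.165 = 0.7056.
df = n − 2 = 158.
Two-sided p ≈ 0.4815, which is ≥ 0.1, so fail to reject H₀.
The data do not give significant evidence of an association between saturated fat intake and cholesterol level.

t = 0.7056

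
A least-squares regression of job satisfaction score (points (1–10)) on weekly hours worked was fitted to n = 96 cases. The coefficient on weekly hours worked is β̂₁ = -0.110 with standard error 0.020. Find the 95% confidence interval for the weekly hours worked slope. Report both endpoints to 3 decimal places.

df = n − 2 = 96 − 2 = 94.
t* = t_{0.025, 94} = 1.985523.
Margin = t* × SE = 1.985523 × 0.020 = 0.03971.
CI: -0.110 ± 0.03971 → (-0.150, -0.070).
With 95% confidence, each one-unit increase in weekly hours worked is associated with a change of between -0.150 and -0.070 points (1–10) in job satisfaction score.

(-0.150, -0.070)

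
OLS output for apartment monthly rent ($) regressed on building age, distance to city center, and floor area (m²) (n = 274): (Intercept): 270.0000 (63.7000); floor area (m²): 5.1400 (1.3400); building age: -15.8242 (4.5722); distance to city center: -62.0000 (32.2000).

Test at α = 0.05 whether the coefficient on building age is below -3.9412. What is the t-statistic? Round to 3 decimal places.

t = -2.599

Read off: b = -15.8242, SE = 4.5722 for building age.
H₀: β₁ = -3.9412 vs H₁: β₁ < -3.9412.
t = (-15.8242 − (-3.9412)) / 4.5722 = -2.599.
df = n − k − 1 = 274 − 3 − 1 = 270.
One-sided p ≈ 0.0049, which is < 0.05, so reject H₀.
There is evidence that the true slope on building age is below -3.9412 $ per unit, holding the other predictors fixed.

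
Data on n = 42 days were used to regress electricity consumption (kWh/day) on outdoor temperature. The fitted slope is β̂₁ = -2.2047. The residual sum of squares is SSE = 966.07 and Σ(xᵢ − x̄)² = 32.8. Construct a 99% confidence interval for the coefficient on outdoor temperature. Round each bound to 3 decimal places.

MSE = SSE/(n − 2) = 966.07/40 = 24.1517.
SE(β̂₁) = √(MSE/Sₓₓ) = √(24.1517/32.8) = 0.858099.
df = n − 2 = 40.
t* = t_{0.005, 40} = 2.704459.
Margin = t* × SE = 2.704459 × 0.858099 = 2.32069.
CI: -2.2047 ± 2.32069 → (-4.525, 0.116).
With 99% confidence, each one-unit increase in outdoor temperature is associated with a change of between -4.525 and 0.116 kWh/day in electricity consumption.

(-4.525, 0.116)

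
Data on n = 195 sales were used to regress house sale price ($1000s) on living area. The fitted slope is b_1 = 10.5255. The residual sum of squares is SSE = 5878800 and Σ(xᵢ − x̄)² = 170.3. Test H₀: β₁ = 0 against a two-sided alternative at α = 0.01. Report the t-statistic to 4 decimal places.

MSE = SSE/(n − 2) = 5878800/193 = 30460.1.
SE(b_1) = √(MSE/Sₓₓ) = √(30460.1/170.3) = 13.3739.
t = 10.5255 / 13.3739 = 0.7870.
df = n − 2 = 193.
Two-sided p ≈ 0.4322, which is ≥ 0.01, so fail to reject H₀.
The data do not give significant evidence of an association between living area and house sale price.

t = 0.7870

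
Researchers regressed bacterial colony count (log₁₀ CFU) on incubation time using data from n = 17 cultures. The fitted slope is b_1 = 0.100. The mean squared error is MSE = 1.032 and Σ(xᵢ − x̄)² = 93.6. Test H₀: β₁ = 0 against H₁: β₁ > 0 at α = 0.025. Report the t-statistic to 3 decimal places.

t = 0.952

SE(b_1) = √(MSE/Sₓₓ) = √(1.032/93.6) = 0.105003.
t = 0.100 / 0.105003 = 0.952.
df = n − 2 = 15.
One-sided p ≈ 0.1780, which is ≥ 0.025, so fail to reject H₀.
The data do not give significant evidence that the true slope on incubation time is positive.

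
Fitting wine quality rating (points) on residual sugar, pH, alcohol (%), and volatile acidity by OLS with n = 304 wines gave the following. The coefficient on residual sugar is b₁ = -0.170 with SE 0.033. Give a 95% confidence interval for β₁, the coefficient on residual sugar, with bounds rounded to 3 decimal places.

df = n − k − 1 = 304 − 4 − 1 = 299.
t* = t_{0.025, 299} = 1.96793.
Margin = t* × SE = 1.96793 × 0.033 = 0.06494.
CI: -0.170 ± 0.06494 → (-0.235, -0.105).
With 95% confidence, each one-unit increase in residual sugar is associated with a change of between -0.235 and -0.105 points in wine quality rating, holding the other predictors fixed.

(-0.235, -0.105)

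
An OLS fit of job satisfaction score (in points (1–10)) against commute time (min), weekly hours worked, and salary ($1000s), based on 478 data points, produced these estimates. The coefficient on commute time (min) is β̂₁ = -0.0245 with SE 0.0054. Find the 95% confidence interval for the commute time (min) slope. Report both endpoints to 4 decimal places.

(-0.0351, -0.0139)

df = n − k − 1 = 478 − 3 − 1 = 474.
t* = t_{0.025, 474} = 1.964981.
Margin = t* × SE = 1.964981 × 0.0054 = 0.010611.
CI: -0.0245 ± 0.010611 → (-0.0351, -0.0139).
With 95% confidence, each one-unit increase in commute time (min) is associated with a change of between -0.0351 and -0.0139 points (1–10) in job satisfaction score, holding the other predictors fixed.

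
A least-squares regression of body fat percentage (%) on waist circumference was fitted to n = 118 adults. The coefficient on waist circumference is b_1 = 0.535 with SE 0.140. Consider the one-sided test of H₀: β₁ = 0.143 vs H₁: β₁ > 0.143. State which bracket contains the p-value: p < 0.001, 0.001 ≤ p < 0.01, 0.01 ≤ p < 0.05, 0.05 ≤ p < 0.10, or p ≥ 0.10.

0.001 ≤ p < 0.01

t = (0.535 − 0.143) / 0.140 = 2.800.
df = n − 2 = 118 − 2 = 116.
One-sided p = P(T_{116} > t) ≈ 0.0030.
So 0.001 ≤ p < 0.01.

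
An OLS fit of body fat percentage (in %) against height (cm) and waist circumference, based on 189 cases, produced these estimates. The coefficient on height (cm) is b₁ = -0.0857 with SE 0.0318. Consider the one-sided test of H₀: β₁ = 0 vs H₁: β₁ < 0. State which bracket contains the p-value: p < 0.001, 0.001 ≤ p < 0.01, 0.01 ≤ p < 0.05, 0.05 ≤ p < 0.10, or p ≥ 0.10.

0.001 ≤ p < 0.01

t = -0.0857 / 0.0318 = -2.695.
df = n − k − 1 = 189 − 2 − 1 = 186.
One-sided p = P(T_{186} < t) ≈ 0.0038.
So 0.001 ≤ p < 0.01.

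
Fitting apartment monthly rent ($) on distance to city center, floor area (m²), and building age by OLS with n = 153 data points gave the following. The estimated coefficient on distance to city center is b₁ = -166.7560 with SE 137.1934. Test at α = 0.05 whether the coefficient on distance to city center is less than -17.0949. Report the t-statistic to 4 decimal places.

t = -1.0909

H₀: β₁ = -17.0949 vs H₁: β₁ < -17.0949.
t = (b₁ − β₁⁰)/SE = (-166.7560 − (-17.0949)) / 137.1934 = -1.0909.
df = n − k − 1 = 153 − 3 − 1 = 149.
One-sided p ≈ 0.1385, which is ≥ 0.05, so fail to reject H₀.
The data do not give significant evidence that the true slope on distance to city center is below -17.0949 $ per unit, holding the other predictors fixed.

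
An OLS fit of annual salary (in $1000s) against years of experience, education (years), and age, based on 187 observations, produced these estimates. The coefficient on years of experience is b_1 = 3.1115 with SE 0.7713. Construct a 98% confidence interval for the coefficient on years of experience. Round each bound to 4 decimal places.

(1.3013, 4.9217)

df = n − k − 1 = 187 − 3 − 1 = 183.
t* = t_{0.01, 183} = 2.346897.
Margin = t* × SE = 2.346897 × 0.7713 = 1.810162.
CI: 3.1115 ± 1.810162 → (1.3013, 4.9217).
With 98% confidence, each one-unit increase in years of experience is associated with a change of between 1.3013 and 4.9217 $1000s in annual salary, holding the other predictors fixed.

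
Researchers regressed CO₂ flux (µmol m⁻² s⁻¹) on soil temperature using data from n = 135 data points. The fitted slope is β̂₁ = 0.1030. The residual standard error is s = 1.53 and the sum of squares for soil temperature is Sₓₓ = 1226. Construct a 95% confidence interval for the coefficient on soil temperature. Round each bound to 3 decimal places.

(0.017, 0.189)

SE(β̂₁) = s/√Sₓₓ = 1.53/√1226 = 0.0436965.
df = n − 2 = 133.
t* = t_{0.025, 133} = 1.977961.
Margin = t* × SE = 1.977961 × 0.0436965 = 0.08643.
CI: 0.1030 ± 0.08643 → (0.017, 0.189).
With 95% confidence, each one-unit increase in soil temperature is associated with a change of between 0.017 and 0.189 µmol m⁻² s⁻¹ in CO₂ flux.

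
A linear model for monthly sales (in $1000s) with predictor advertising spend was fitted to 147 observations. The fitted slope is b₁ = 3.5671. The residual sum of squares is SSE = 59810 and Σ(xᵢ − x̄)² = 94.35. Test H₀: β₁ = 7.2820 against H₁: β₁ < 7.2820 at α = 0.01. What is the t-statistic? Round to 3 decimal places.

t = -1.777

MSE = SSE/(n − 2) = 59810/145 = 412.483.
SE(b₁) = √(MSE/Sₓₓ) = √(412.483/94.35) = 2.09089.
t = (3.5671 − 7.2820) / 2.09089 = -1.777.
df = n − 2 = 145.
One-sided p ≈ 0.0389, which is ≥ 0.01, so fail to reject H₀.
The data do not give significant evidence that the true slope on advertising spend is below 7.2820 $1000s per unit.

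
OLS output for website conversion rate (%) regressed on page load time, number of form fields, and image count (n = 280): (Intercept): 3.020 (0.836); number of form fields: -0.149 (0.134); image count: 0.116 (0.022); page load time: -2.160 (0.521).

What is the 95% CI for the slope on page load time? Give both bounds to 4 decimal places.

Read off: b = -2.160, SE = 0.521 for page load time.
df = n − k − 1 = 280 − 3 − 1 = 276.
t* = t_{0.025, 276} = 1.968596.
Margin = t* × SE = 1.968596 × 0.521 = 1.025639.
CI: -2.160 ± 1.025639 → (-3.1856, -1.1344).

(-3.1856, -1.1344)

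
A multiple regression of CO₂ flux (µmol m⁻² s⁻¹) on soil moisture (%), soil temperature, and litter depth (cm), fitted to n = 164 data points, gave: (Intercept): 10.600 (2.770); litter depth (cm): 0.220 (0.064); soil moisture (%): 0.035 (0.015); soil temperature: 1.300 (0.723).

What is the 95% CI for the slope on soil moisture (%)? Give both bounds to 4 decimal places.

Read off: b = 0.035, SE = 0.015 for soil moisture (%).
df = n − k − 1 = 164 − 3 − 1 = 160.
t* = t_{0.025, 160} = 1.974902.
Margin = t* × SE = 1.974902 × 0.015 = 0.029624.
CI: 0.035 ± 0.029624 → (0.0054, 0.0646).

(0.0054, 0.0646)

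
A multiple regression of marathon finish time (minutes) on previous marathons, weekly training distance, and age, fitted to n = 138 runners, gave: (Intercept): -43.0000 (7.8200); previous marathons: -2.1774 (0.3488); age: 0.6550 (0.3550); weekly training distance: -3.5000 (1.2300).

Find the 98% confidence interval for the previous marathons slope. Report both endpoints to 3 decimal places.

(-2.999, -1.356)

Read off: b = -2.1774, SE = 0.3488 for previous marathons.
df = n − k − 1 = 138 − 3 − 1 = 134.
t* = t_{0.01, 134} = 2.354498.
Margin = t* × SE = 2.354498 × 0.3488 = 0.82125.
CI: -2.1774 ± 0.82125 → (-2.999, -1.356).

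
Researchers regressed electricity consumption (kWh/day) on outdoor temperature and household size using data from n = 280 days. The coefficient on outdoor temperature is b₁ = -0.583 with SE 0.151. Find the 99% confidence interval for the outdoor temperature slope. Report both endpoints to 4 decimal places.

df = n − k − 1 = 280 − 2 − 1 = 277.
t* = t_{0.005, 277} = 2.593694.
Margin = t* × SE = 2.593694 × 0.151 = 0.391648.
CI: -0.583 ± 0.391648 → (-0.9746, -0.1914).
With 99% confidence, each one-unit increase in outdoor temperature is associated with a change of between -0.9746 and -0.1914 kWh/day in electricity consumption, holding the other predictors fixed.

(-0.9746, -0.1914)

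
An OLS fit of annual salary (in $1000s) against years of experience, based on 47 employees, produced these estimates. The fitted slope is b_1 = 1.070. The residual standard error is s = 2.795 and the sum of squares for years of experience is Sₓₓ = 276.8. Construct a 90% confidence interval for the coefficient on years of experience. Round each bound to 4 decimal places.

(0.7879, 1.3521)

SE(b_1) = s/√Sₓₓ = 2.795/√276.8 = 0.167996.
df = n − 2 = 45.
t* = t_{0.05, 45} = 1.679427.
Margin = t* × SE = 1.679427 × 0.167996 = 0.282137.
CI: 1.070 ± 0.282137 → (0.7879, 1.3521).
With 90% confidence, each one-unit increase in years of experience is associated with a change of between 0.7879 and 1.3521 $1000s in annual salary.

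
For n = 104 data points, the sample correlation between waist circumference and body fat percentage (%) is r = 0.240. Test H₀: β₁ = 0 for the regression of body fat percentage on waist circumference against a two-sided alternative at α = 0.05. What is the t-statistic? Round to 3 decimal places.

t = 2.497

t = r·√(n − 2)/√(1 − r²) = 0.240·√102/√0.9424 = 2.497.
df = n − 2 = 102.
Two-sided p ≈ 0.0141, which is < 0.05, so reject H₀.
There is evidence of a linear association between waist circumference and body fat percentage.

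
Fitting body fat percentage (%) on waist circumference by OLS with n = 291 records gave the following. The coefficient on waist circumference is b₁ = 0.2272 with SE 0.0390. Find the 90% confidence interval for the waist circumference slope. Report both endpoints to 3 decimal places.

df = n − 2 = 291 − 2 = 289.
t* = t_{0.05, 289} = 1.650143.
Margin = t* × SE = 1.650143 × 0.0390 = 0.06436.
CI: 0.2272 ± 0.06436 → (0.163, 0.292).
With 90% confidence, each one-unit increase in waist circumference is associated with a change of between 0.163 and 0.292 % in body fat percentage.

(0.163, 0.292)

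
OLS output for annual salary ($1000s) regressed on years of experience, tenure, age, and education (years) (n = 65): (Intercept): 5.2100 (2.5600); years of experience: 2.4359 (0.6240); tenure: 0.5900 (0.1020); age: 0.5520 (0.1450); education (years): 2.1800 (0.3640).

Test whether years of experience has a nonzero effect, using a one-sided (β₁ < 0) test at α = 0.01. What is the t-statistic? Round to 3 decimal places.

t = 3.904

Read off: b = 2.4359, SE = 0.6240 for years of experience.
H₀: β₁ = 0 vs H₁: β₁ < 0.
t = 2.4359 / 0.6240 = 3.904.
df = n − k − 1 = 65 − 4 − 1 = 60.
One-sided p ≈ 0.9999, which is ≥ 0.01, so fail to reject H₀.
The data do not give significant evidence that the true slope on years of experience is negative, holding the other predictors fixed.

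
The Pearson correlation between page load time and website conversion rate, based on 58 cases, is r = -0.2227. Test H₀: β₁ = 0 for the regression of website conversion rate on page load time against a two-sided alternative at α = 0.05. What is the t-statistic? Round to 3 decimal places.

t = r·√(n − 2)/√(1 − r²) = -0.2227·√56/√0.950405 = -1.709.
df = n − 2 = 56.
Two-sided p ≈ 0.0929, which is ≥ 0.05, so fail to reject H₀.
The data do not give significant evidence of a linear association between page load time and website conversion rate.

t = -1.709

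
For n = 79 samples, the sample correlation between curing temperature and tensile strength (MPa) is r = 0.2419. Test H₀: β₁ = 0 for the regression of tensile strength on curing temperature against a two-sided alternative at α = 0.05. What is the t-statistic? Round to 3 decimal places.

t = 2.188

t = r·√(n − 2)/√(1 − r²) = 0.2419·√77/√0.941484 = 2.188.
df = n − 2 = 77.
Two-sided p ≈ 0.0317, which is < 0.05, so reject H₀.
There is evidence of a linear association between curing temperature and tensile strength.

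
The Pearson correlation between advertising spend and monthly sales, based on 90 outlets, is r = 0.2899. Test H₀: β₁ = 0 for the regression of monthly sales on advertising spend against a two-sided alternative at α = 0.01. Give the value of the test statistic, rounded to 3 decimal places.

t = r·√(n − 2)/√(1 − r²) = 0.2899·√88/√0.915958 = 2.842.
df = n − 2 = 88.
Two-sided p ≈ 0.0056, which is < 0.01, so reject H₀.
There is evidence of a linear association between advertising spend and monthly sales.

t = 2.842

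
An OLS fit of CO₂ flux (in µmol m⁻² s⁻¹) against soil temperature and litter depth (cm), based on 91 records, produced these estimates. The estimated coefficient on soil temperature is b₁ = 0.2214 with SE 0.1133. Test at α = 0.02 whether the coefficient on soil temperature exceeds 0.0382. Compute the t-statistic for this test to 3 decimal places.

H₀: β₁ = 0.0382 vs H₁: β₁ > 0.0382.
t = (b₁ − β₁⁰)/SE = (0.2214 − 0.0382) / 0.1133 = 1.617.
df = n − k − 1 = 91 − 2 − 1 = 88.
One-sided p ≈ 0.0547, which is ≥ 0.02, so fail to reject H₀.
The data do not give significant evidence that the true slope on soil temperature exceeds 0.0382 µmol m⁻² s⁻¹ per unit, holding the other predictors fixed.

t = 1.617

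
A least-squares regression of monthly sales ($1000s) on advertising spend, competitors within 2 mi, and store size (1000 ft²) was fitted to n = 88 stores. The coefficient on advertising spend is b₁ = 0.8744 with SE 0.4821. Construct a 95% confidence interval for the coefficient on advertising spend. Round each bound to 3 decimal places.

df = n − k − 1 = 88 − 3 − 1 = 84.
t* = t_{0.025, 84} = 1.98861.
Margin = t* × SE = 1.98861 × 0.4821 = 0.95871.
CI: 0.8744 ± 0.95871 → (-0.084, 1.833).
With 95% confidence, each one-unit increase in advertising spend is associated with a change of between -0.084 and 1.833 $1000s in monthly sales, holding the other predictors fixed.

(-0.084, 1.833)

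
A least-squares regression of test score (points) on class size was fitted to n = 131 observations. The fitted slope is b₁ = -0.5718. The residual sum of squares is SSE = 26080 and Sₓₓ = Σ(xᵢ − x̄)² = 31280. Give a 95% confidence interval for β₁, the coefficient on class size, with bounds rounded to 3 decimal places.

MSE = SSE/(n − 2) = 26080/129 = 202.171.
SE(b₁) = √(MSE/Sₓₓ) = √(202.171/31280) = 0.0803944.
df = n − 2 = 129.
t* = t_{0.025, 129} = 1.978524.
Margin = t* × SE = 1.978524 × 0.0803944 = 0.15906.
CI: -0.5718 ± 0.15906 → (-0.731, -0.413).
With 95% confidence, each one-unit increase in class size is associated with a change of between -0.731 and -0.413 points in test score.

(-0.731, -0.413)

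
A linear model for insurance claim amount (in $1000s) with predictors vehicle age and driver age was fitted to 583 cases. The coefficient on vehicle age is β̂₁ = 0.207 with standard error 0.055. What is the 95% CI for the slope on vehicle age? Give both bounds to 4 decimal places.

(0.0990, 0.3150)

df = n − k − 1 = 583 − 2 − 1 = 580.
t* = t_{0.025, 580} = 1.964063.
Margin = t* × SE = 1.964063 × 0.055 = 0.108023.
CI: 0.207 ± 0.108023 → (0.0990, 0.3150).
With 95% confidence, each one-unit increase in vehicle age is associated with a change of between 0.0990 and 0.3150 $1000s in insurance claim amount, holding the other predictors fixed.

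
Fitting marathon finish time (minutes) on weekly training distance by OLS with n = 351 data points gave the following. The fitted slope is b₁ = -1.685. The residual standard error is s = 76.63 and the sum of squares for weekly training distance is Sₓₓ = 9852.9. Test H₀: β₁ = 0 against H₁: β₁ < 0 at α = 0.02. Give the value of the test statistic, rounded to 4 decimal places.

SE(b₁) = s/√Sₓₓ = 76.63/√9852.9 = 0.771999.
t = -1.685 / 0.771999 = -2.1826.
df = n − 2 = 349.
One-sided p ≈ 0.0149, which is < 0.02, so reject H₀.
There is evidence that the true slope on weekly training distance is negative.

t = -2.1826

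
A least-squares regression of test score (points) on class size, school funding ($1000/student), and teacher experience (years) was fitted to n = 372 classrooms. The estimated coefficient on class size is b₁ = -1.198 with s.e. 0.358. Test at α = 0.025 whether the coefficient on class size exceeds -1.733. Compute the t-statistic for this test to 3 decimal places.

H₀: β₁ = -1.733 vs H₁: β₁ > -1.733.
t = (b₁ − β₁⁰)/SE = (-1.198 − (-1.733)) / 0.358 = 1.494.
df = n − k − 1 = 372 − 3 − 1 = 368.
One-sided p ≈ 0.0680, which is ≥ 0.025, so fail to reject H₀.
The data do not give significant evidence that the true slope on class size exceeds -1.733 points per unit, holding the other predictors fixed.

t = 1.494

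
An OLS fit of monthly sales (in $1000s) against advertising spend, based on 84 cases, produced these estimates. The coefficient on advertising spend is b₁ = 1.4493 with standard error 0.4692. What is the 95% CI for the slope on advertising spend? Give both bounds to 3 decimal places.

(0.516, 2.383)

df = n − 2 = 84 − 2 = 82.
t* = t_{0.025, 82} = 1.989319.
Margin = t* × SE = 1.989319 × 0.4692 = 0.93339.
CI: 1.4493 ± 0.93339 → (0.516, 2.383).
With 95% confidence, each one-unit increase in advertising spend is associated with a change of between 0.516 and 2.383 $1000s in monthly sales.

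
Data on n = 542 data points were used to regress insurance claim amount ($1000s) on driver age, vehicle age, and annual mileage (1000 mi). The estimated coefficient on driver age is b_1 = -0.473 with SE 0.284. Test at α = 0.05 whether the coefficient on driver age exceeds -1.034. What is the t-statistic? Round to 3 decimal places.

H₀: β₁ = -1.034 vs H₁: β₁ > -1.034.
t = (b_1 − β₁⁰)/SE = (-0.473 − (-1.034)) / 0.284 = 1.975.
df = n − k − 1 = 542 − 3 − 1 = 538.
One-sided p ≈ 0.0244, which is < 0.05, so reject H₀.
There is evidence that the true slope on driver age exceeds -1.034 $1000s per unit, holding the other predictors fixed.

t = 1.975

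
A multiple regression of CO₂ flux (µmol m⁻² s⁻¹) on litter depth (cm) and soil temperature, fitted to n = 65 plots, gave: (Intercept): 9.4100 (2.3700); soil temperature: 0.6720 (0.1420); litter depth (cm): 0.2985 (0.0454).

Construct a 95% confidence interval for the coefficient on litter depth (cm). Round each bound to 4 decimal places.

Read off: b = 0.2985, SE = 0.0454 for litter depth (cm).
df = n − k − 1 = 65 − 2 − 1 = 62.
t* = t_{0.025, 62} = 1.998972.
Margin = t* × SE = 1.998972 × 0.0454 = 0.090753.
CI: 0.2985 ± 0.090753 → (0.2077, 0.3893).

(0.2077, 0.3893)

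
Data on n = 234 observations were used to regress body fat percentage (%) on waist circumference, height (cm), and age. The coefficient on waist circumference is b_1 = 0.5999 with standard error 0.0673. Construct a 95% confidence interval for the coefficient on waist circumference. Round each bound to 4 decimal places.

(0.4673, 0.7325)

df = n − k − 1 = 234 − 3 − 1 = 230.
t* = t_{0.025, 230} = 1.970332.
Margin = t* × SE = 1.970332 × 0.0673 = 0.132603.
CI: 0.5999 ± 0.132603 → (0.4673, 0.7325).
With 95% confidence, each one-unit increase in waist circumference is associated with a change of between 0.4673 and 0.7325 % in body fat percentage, holding the other predictors fixed.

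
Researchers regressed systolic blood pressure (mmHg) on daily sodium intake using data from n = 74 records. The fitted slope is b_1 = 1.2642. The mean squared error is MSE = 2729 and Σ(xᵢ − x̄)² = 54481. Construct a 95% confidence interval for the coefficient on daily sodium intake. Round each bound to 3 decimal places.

SE(b_1) = √(MSE/Sₓₓ) = √(2729/54481) = 0.22381.
df = n − 2 = 72.
t* = t_{0.025, 72} = 1.993464.
Margin = t* × SE = 1.993464 × 0.22381 = 0.44616.
CI: 1.2642 ± 0.44616 → (0.818, 1.710).
With 95% confidence, each one-unit increase in daily sodium intake is associated with a change of between 0.818 and 1.710 mmHg in systolic blood pressure.

(0.818, 1.710)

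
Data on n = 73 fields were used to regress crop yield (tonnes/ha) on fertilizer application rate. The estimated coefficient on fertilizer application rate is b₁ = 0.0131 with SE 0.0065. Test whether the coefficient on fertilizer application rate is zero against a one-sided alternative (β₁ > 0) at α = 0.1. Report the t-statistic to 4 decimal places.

H₀: β₁ = 0 vs H₁: β₁ > 0.
t = (b₁ − β₁⁰)/SE = 0.0131 / 0.0065 = 2.0154.
df = n − 2 = 73 − 2 = 71.
One-sided p ≈ 0.0238, which is < 0.1, so reject H₀.
There is evidence that the true slope on fertilizer application rate is positive.

t = 2.0154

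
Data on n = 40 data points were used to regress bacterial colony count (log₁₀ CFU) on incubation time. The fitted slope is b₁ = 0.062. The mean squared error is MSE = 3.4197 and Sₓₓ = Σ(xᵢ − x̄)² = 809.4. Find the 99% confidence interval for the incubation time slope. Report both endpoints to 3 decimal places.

SE(b₁) = √(MSE/Sₓₓ) = √(3.4197/809.4) = 0.0649999.
df = n − 2 = 38.
t* = t_{0.005, 38} = 2.711558.
Margin = t* × SE = 2.711558 × 0.0649999 = 0.17625.
CI: 0.062 ± 0.17625 → (-0.114, 0.238).
With 99% confidence, each one-unit increase in incubation time is associated with a change of between -0.114 and 0.238 log₁₀ CFU in bacterial colony count.

(-0.114, 0.238)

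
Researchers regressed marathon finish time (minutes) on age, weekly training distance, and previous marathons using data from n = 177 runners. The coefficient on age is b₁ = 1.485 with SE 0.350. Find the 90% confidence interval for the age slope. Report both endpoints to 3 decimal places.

(0.906, 2.064)

df = n − k − 1 = 177 − 3 − 1 = 173.
t* = t_{0.05, 173} = 1.653709.
Margin = t* × SE = 1.653709 × 0.350 = 0.57880.
CI: 1.485 ± 0.57880 → (0.906, 2.064).
With 90% confidence, each one-unit increase in age is associated with a change of between 0.906 and 2.064 minutes in marathon finish time, holding the other predictors fixed.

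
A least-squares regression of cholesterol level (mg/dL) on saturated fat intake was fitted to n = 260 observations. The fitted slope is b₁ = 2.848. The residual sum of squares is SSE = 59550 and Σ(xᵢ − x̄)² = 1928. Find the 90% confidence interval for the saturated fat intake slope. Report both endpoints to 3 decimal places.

(2.277, 3.419)

MSE = SSE/(n − 2) = 59550/258 = 230.814.
SE(b₁) = √(MSE/Sₓₓ) = √(230.814/1928) = 0.346001.
df = n − 2 = 258.
t* = t_{0.05, 258} = 1.650781.
Margin = t* × SE = 1.650781 × 0.346001 = 0.57117.
CI: 2.848 ± 0.57117 → (2.277, 3.419).
With 90% confidence, each one-unit increase in saturated fat intake is associated with a change of between 2.277 and 3.419 mg/dL in cholesterol level.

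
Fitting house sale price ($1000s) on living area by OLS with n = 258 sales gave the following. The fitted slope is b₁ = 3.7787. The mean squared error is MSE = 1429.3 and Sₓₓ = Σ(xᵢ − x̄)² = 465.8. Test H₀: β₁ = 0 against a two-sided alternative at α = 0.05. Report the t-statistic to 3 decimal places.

SE(b₁) = √(MSE/Sₓₓ) = √(1429.3/465.8) = 1.75171.
t = 3.7787 / 1.75171 = 2.157.
df = n − 2 = 256.
Two-sided p ≈ 0.0319, which is < 0.05, so reject H₀.
There is evidence that living area is associated with house sale price.

t = 2.157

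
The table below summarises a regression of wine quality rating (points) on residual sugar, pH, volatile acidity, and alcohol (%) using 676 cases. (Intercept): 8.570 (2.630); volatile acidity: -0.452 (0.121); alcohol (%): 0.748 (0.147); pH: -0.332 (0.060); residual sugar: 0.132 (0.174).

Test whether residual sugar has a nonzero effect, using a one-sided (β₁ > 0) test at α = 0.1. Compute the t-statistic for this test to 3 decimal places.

t = 0.759

Read off: b = 0.132, SE = 0.174 for residual sugar.
H₀: β₁ = 0 vs H₁: β₁ > 0.
t = 0.132 / 0.174 = 0.759.
df = n − k − 1 = 676 − 4 − 1 = 671.
One-sided p ≈ 0.2242, which is ≥ 0.1, so fail to reject H₀.
The data do not give significant evidence that the true slope on residual sugar is positive, holding the other predictors fixed.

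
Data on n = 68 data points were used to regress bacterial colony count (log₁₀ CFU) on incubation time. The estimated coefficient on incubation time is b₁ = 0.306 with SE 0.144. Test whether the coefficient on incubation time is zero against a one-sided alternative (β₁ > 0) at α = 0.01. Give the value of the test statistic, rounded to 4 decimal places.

t = 2.1250

H₀: β₁ = 0 vs H₁: β₁ > 0.
t = (b₁ − β₁⁰)/SE = 0.306 / 0.144 = 2.1250.
df = n − 2 = 68 − 2 = 66.
One-sided p ≈ 0.0187, which is ≥ 0.01, so fail to reject H₀.
The data do not give significant evidence that the true slope on incubation time is positive.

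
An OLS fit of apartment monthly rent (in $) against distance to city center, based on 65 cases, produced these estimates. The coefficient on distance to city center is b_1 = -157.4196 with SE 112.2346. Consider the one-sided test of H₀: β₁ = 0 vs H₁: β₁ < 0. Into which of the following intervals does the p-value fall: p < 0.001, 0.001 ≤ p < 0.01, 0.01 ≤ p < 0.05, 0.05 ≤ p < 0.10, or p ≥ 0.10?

0.05 ≤ p < 0.10

t = -157.4196 / 112.2346 = -1.403.
df = n − 2 = 65 − 2 = 63.
One-sided p = P(T_{63} < t) ≈ 0.0828.
So 0.05 ≤ p < 0.10.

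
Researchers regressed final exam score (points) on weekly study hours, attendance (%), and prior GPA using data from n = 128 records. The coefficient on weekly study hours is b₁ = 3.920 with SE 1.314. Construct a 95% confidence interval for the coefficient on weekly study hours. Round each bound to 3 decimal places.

df = n − k − 1 = 128 − 3 − 1 = 124.
t* = t_{0.025, 124} = 1.97928.
Margin = t* × SE = 1.97928 × 1.314 = 2.60077.
CI: 3.920 ± 2.60077 → (1.319, 6.521).
With 95% confidence, each one-unit increase in weekly study hours is associated with a change of between 1.319 and 6.521 points in final exam score, holding the other predictors fixed.

(1.319, 6.521)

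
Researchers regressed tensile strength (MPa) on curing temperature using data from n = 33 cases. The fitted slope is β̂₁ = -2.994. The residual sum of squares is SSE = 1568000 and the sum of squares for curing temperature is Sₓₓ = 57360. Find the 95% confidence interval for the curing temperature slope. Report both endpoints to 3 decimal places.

MSE = SSE/(n − 2) = 1568000/31 = 50580.6.
SE(β̂₁) = √(MSE/Sₓₓ) = √(50580.6/57360) = 0.939048.
df = n − 2 = 31.
t* = t_{0.025, 31} = 2.039513.
Margin = t* × SE = 2.039513 × 0.939048 = 1.91520.
CI: -2.994 ± 1.91520 → (-4.909, -1.079).
With 95% confidence, each one-unit increase in curing temperature is associated with a change of between -4.909 and -1.079 MPa in tensile strength.

(-4.909, -1.079)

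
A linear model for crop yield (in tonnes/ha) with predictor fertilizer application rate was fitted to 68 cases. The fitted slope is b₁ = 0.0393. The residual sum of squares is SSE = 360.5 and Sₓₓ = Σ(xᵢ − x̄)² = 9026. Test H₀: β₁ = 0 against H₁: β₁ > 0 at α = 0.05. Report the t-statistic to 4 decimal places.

MSE = SSE/(n − 2) = 360.5/66 = 5.46212.
SE(b₁) = √(MSE/Sₓₓ) = √(5.46212/9026) = 0.0245999.
t = 0.0393 / 0.0245999 = 1.5976.
df = n − 2 = 66.
One-sided p ≈ 0.0575, which is ≥ 0.05, so fail to reject H₀.
The data do not give significant evidence that the true slope on fertilizer application rate is positive.

t = 1.5976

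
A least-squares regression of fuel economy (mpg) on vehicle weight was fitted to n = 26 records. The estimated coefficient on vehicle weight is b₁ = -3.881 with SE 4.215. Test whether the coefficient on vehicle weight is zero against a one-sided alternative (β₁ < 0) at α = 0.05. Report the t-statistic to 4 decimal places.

t = -0.9208

H₀: β₁ = 0 vs H₁: β₁ < 0.
t = (b₁ − β₁⁰)/SE = -3.881 / 4.215 = -0.9208.
df = n − 2 = 26 − 2 = 24.
One-sided p ≈ 0.1832, which is ≥ 0.05, so fail to reject H₀.
The data do not give significant evidence that the true slope on vehicle weight is negative.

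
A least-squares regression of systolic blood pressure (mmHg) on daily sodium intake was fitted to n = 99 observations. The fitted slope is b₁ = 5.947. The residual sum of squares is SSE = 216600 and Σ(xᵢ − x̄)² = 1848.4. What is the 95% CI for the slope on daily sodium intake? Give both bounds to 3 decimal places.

(3.766, 8.128)

MSE = SSE/(n − 2) = 216600/97 = 2232.99.
SE(b₁) = √(MSE/Sₓₓ) = √(2232.99/1848.4) = 1.09912.
df = n − 2 = 97.
t* = t_{0.025, 97} = 1.984723.
Margin = t* × SE = 1.984723 × 1.09912 = 2.18145.
CI: 5.947 ± 2.18145 → (3.766, 8.128).
With 95% confidence, each one-unit increase in daily sodium intake is associated with a change of between 3.766 and 8.128 mmHg in systolic blood pressure.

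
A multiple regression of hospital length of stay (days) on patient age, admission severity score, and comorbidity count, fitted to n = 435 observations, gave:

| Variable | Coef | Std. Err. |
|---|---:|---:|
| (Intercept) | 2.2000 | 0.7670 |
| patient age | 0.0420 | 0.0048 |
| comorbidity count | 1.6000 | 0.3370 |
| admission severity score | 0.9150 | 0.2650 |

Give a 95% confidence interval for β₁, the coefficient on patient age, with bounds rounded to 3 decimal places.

(0.033, 0.051)

Read off: b = 0.0420, SE = 0.0048 for patient age.
df = n − k − 1 = 435 − 3 − 1 = 431.
t* = t_{0.025, 431} = 1.965483.
Margin = t* × SE = 1.965483 × 0.0048 = 0.00943.
CI: 0.0420 ± 0.00943 → (0.033, 0.051).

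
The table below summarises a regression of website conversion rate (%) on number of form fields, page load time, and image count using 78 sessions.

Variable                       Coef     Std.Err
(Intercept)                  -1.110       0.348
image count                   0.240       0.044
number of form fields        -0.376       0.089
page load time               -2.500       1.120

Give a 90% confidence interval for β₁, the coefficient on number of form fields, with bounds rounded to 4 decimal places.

Read off: b = -0.376, SE = 0.089 for number of form fields.
df = n − k − 1 = 78 − 3 − 1 = 74.
t* = t_{0.05, 74} = 1.665707.
Margin = t* × SE = 1.665707 × 0.089 = 0.148248.
CI: -0.376 ± 0.148248 → (-0.5242, -0.2278).

(-0.5242, -0.2278)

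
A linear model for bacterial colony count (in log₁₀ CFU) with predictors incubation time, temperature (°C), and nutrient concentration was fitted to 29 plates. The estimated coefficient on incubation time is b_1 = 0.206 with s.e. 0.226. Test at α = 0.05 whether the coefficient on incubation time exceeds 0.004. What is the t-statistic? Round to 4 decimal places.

H₀: β₁ = 0.004 vs H₁: β₁ > 0.004.
t = (b_1 − β₁⁰)/SE = (0.206 − 0.004) / 0.226 = 0.8938.
df = n − k − 1 = 29 − 3 − 1 = 25.
One-sided p ≈ 0.1900, which is ≥ 0.05, so fail to reject H₀.
The data do not give significant evidence that the true slope on incubation time exceeds 0.004 log₁₀ CFU per unit, holding the other predictors fixed.

t = 0.8938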